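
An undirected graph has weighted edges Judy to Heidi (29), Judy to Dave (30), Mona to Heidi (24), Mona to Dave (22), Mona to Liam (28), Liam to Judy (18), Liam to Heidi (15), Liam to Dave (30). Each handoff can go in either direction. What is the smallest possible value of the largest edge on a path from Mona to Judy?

Checking several routes:
Mona-Heidi-Liam-Dave-Judy: max(24, 15, 30, 30) = 30
Mona-Liam-Judy: max(28, 18) = 28
Mona-Liam-Heidi-Judy: max(28, 15, 29) = 29
Mona-Heidi-Judy: max(24, 29) = 29
Mona-Liam-Dave-Judy: max(28, 30, 30) = 30
Mona-Heidi-Liam-Judy: max(24, 15, 18) = 24
Smallest bottleneck: 24.

24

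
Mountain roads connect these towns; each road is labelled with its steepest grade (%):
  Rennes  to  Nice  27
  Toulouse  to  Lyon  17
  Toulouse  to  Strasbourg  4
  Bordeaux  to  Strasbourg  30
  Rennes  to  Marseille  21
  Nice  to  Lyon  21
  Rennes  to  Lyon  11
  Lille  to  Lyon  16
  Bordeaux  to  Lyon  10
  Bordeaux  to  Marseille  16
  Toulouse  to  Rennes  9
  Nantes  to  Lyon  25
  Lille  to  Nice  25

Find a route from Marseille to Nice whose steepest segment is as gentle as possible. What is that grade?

21

Some routes from Marseille to Nice:
Marseille -> Rennes -> Lyon -> Lille -> Nice: max(21, 11, 16, 25) = 25
Marseille -> Rennes -> Toulouse -> Lyon -> Nice: max(21, 9, 17, 21) = 21
Marseille -> Rennes -> Lyon -> Nice: max(21, 11, 21) = 21
Marseille -> Bordeaux -> Lyon -> Nice: max(16, 10, 21) = 21
Best route has worst link 21%.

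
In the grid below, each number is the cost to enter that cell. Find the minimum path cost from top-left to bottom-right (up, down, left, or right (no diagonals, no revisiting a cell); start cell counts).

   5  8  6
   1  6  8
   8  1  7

Path [0,0] -> [1,0] -> [1,1] -> [2,1] -> [2,2]: 5 + 1 + 6 + 1 + 7 = 20.

20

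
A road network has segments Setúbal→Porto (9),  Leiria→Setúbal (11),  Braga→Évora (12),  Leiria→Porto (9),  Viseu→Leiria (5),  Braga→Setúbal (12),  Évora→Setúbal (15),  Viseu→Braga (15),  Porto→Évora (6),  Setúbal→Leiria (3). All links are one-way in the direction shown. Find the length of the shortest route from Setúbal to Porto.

9

Candidate routes:
Setúbal - Porto: 9
Setúbal - Leiria - Porto: 3 + 9 = 12
Shortest: 9 km.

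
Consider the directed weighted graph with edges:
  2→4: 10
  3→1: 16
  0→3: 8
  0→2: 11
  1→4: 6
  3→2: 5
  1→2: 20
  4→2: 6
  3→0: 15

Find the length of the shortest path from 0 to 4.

Candidate routes:
0 - 3 - 2 - 4: 8 + 5 + 10 = 23
0 - 3 - 1 - 2 - 4: 8 + 16 + 20 + 10 = 54
0 - 3 - 1 - 4: 8 + 16 + 6 = 30
0 - 2 - 4: 11 + 10 = 21
The minimum is 21.

21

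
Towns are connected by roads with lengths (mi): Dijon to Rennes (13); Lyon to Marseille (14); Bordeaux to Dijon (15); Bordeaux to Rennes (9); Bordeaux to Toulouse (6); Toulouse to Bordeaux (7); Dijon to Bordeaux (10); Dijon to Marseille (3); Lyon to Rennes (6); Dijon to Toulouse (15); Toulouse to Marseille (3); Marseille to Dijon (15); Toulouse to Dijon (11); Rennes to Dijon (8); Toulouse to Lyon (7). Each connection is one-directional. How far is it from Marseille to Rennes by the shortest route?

28

A few of the Marseille→Rennes routes:
Marseille→Dijon→Rennes: 15 + 13 = 28
Marseille→Dijon→Toulouse→Lyon→Rennes: 15 + 15 + 7 + 6 = 43
Marseille→Dijon→Bordeaux→Rennes: 15 + 10 + 9 = 34
Best route has total 28 mi.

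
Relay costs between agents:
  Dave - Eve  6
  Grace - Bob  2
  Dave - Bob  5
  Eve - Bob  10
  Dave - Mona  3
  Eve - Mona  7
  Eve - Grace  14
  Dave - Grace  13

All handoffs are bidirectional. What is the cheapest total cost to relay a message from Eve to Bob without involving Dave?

Routes from Eve to Bob avoiding Dave:
Eve → Grace → Bob: 14 + 2 = 16
Eve → Bob: 10
Shortest: 10.

10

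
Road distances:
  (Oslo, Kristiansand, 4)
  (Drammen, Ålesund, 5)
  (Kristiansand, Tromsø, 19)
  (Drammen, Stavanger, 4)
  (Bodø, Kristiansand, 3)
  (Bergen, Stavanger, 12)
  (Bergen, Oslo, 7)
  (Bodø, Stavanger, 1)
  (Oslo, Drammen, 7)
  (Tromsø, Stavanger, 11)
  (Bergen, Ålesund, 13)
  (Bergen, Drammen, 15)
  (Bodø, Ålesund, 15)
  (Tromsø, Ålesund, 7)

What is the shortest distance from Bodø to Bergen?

13

A few of the Bodø→Bergen routes:
Bodø - Stavanger - Drammen - Oslo - Bergen: 1 + 4 + 7 + 7 = 19
Bodø - Stavanger - Bergen: 1 + 12 = 13
Bodø - Stavanger - Drammen - Bergen: 1 + 4 + 15 = 20
Bodø - Kristiansand - Oslo - Bergen: 3 + 4 + 7 = 14
The minimum is 13.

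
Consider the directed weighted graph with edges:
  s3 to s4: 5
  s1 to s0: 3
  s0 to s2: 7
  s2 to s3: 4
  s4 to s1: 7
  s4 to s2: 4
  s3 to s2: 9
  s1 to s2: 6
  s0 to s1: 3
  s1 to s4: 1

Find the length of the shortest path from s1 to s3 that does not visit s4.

10

Candidate routes:
s1-s2-s3: 6 + 4 = 10
s1-s0-s2-s3: 3 + 7 + 4 = 14
Best route has total 10.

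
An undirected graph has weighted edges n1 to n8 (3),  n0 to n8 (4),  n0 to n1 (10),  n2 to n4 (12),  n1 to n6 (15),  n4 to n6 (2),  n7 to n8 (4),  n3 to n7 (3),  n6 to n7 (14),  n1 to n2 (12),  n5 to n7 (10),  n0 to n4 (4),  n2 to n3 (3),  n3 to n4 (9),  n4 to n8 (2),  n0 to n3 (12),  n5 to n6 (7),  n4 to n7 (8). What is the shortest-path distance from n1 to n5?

14

Comparing a few candidate routes:
n1 -> n8 -> n4 -> n6 -> n5: 3 + 2 + 2 + 7 = 14
n1 -> n6 -> n5: 15 + 7 = 22
n1 -> n8 -> n0 -> n4 -> n6 -> n5: 3 + 4 + 4 + 2 + 7 = 20
n1 -> n0 -> n4 -> n6 -> n5: 10 + 4 + 2 + 7 = 23
n1 -> n8 -> n7 -> n5: 3 + 4 + 10 = 17
n1 -> n8 -> n4 -> n7 -> n5: 3 + 2 + 8 + 10 = 23
Shortest: 14.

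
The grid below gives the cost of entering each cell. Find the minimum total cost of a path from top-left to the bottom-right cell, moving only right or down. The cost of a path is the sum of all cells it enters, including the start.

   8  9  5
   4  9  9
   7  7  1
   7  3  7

34

Cheapest: r0c0→r1c0→r2c0→r2c1→r2c2→r3c2
  8 + 4 + 7 + 7 + 1 + 7 = 34
(Top row then right column would cost 39.)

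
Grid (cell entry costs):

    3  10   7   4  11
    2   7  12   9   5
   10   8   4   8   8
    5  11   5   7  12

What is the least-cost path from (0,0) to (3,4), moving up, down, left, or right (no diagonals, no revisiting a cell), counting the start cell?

Cheapest: [0,0] [1,0] [1,1] [2,1] [2,2] [3,2] [3,3] [3,4]
  3 + 2 + 7 + 8 + 4 + 5 + 7 + 12 = 48

48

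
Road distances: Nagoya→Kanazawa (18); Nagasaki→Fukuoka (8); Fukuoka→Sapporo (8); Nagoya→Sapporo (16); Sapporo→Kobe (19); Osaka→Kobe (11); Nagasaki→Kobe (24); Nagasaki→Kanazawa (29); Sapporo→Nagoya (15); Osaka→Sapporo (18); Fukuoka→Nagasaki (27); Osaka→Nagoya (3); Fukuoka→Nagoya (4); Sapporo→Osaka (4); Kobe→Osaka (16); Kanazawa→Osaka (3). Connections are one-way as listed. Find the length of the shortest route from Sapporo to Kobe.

Paths from Sapporo to Kobe:
Sapporo → Nagoya → Kanazawa → Osaka → Kobe: 15 + 18 + 3 + 11 = 47
Sapporo → Osaka → Kobe: 4 + 11 = 15
Sapporo → Kobe: 19
Best route has total 15.

15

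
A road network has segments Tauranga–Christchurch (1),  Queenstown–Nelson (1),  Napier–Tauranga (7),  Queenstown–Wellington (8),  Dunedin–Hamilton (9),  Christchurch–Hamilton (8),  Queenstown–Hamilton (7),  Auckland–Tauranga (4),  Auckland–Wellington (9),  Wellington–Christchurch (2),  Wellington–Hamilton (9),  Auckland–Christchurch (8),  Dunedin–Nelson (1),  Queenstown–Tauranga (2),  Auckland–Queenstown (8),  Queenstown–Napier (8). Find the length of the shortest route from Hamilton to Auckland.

13

Some routes from Hamilton to Auckland:
Hamilton-Wellington-Christchurch-Tauranga-Auckland: 9 + 2 + 1 + 4 = 16
Hamilton-Queenstown-Auckland: 7 + 8 = 15
Hamilton-Queenstown-Tauranga-Auckland: 7 + 2 + 4 = 13
Hamilton-Christchurch-Tauranga-Auckland: 8 + 1 + 4 = 13
Best route has total 13.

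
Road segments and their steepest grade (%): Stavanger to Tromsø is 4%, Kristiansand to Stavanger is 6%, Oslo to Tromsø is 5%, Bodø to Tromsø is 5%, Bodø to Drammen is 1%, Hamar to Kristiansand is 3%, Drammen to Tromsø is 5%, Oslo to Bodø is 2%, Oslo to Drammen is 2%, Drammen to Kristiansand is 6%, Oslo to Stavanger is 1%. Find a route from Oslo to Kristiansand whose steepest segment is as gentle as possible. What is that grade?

6

Comparing a few candidate routes:
Oslo → Stavanger → Tromsø → Drammen → Kristiansand: max(1, 4, 5, 6) = 6
Oslo → Stavanger → Kristiansand: max(1, 6) = 6
Oslo → Stavanger → Tromsø → Bodø → Drammen → Kristiansand: max(1, 4, 5, 1, 6) = 6
Smallest bottleneck: 6%.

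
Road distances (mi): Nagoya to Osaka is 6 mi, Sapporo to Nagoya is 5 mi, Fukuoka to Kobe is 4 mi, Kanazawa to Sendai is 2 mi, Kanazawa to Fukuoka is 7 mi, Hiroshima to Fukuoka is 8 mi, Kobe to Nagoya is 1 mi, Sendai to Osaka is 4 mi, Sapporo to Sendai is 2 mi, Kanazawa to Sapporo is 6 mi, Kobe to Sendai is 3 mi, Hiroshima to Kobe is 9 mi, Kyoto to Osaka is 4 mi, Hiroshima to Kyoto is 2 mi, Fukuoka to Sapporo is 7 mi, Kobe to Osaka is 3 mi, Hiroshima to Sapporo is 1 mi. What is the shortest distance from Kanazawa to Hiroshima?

Comparing a few candidate routes:
Kanazawa→Sendai→Kobe→Osaka→Kyoto→Hiroshima: 2 + 3 + 3 + 4 + 2 = 14
Kanazawa→Sendai→Sapporo→Hiroshima: 2 + 2 + 1 = 5
Kanazawa→Sendai→Osaka→Kyoto→Hiroshima: 2 + 4 + 4 + 2 = 12
Kanazawa→Sapporo→Hiroshima: 6 + 1 = 7
Kanazawa→Sendai→Kobe→Nagoya→Sapporo→Hiroshima: 2 + 3 + 1 + 5 + 1 = 12
Shortest: 5 mi.

5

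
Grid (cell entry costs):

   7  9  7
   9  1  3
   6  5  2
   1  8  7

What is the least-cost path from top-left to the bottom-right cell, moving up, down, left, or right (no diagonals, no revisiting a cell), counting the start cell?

29

Best path: [0,0]→[0,1]→[1,1]→[1,2]→[2,2]→[3,2]
Cost: 7 + 9 + 1 + 3 + 2 + 7 = 29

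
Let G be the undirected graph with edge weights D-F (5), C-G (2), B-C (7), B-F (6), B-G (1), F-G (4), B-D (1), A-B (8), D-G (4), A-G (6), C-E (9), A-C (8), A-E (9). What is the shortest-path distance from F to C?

6

A few of the F→C routes:
F-D-B-G-C: 5 + 1 + 1 + 2 = 9
F-B-G-C: 6 + 1 + 2 = 9
F-G-C: 4 + 2 = 6
F-B-C: 6 + 7 = 13
F-D-G-C: 5 + 4 + 2 = 11
F-G-B-C: 4 + 1 + 7 = 12
The minimum is 6.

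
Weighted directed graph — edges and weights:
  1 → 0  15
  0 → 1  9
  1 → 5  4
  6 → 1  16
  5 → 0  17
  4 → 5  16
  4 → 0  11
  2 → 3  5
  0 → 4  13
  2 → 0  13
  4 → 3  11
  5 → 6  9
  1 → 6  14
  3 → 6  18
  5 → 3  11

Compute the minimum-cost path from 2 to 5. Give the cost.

Checking several routes:
2→0→4→5: 13 + 13 + 16 = 42
2→3→6→1→5: 5 + 18 + 16 + 4 = 43
2→0→1→5: 13 + 9 + 4 = 26
The minimum is 26.

26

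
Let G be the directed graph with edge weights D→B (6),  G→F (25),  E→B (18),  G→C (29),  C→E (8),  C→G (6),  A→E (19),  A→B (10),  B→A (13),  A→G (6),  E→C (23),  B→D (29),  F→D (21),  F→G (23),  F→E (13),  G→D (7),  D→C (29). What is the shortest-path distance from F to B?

Some routes from F to B:
F - G - D - B: 23 + 7 + 6 = 36
F - E - C - G - D - B: 13 + 23 + 6 + 7 + 6 = 55
F - E - B: 13 + 18 = 31
F - D - B: 21 + 6 = 27
The minimum is 27.

27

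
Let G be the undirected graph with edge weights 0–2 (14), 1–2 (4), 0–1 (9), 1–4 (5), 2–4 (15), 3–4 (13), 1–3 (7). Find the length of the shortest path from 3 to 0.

A few of the 3→0 routes:
3→4→1→2→0: 13 + 5 + 4 + 14 = 36
3→1→2→0: 7 + 4 + 14 = 25
3→4→1→0: 13 + 5 + 9 = 27
3→1→0: 7 + 9 = 16
3→1→4→2→0: 7 + 5 + 15 + 14 = 41
Shortest: 16.

16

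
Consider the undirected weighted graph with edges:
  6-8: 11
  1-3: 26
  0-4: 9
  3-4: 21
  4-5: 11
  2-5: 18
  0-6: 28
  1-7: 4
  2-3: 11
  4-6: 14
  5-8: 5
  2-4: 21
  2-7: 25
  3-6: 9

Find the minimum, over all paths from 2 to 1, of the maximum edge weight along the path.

25

Some routes from 2 to 1:
2 -> 4 -> 3 -> 1: max(21, 21, 26) = 26
2 -> 4 -> 6 -> 3 -> 1: max(21, 14, 9, 26) = 26
2 -> 7 -> 1: max(25, 4) = 25
2 -> 3 -> 1: max(11, 26) = 26
2 -> 4 -> 5 -> 8 -> 6 -> 3 -> 1: max(21, 11, 5, 11, 9, 26) = 26
2 -> 5 -> 8 -> 6 -> 3 -> 1: max(18, 5, 11, 9, 26) = 26
Smallest bottleneck: 25.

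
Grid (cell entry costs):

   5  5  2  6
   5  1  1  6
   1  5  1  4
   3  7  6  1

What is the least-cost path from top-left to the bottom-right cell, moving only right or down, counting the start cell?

Cheapest: r0c0 -> r0c1 -> r1c1 -> r1c2 -> r2c2 -> r2c3 -> r3c3
  5 + 5 + 1 + 1 + 1 + 4 + 1 = 18
For comparison, the top-then-right route costs 29.

18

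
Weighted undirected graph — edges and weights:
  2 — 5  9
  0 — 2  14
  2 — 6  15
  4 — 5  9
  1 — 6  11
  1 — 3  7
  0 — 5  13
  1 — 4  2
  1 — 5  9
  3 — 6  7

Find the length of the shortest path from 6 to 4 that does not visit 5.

13

Candidate routes:
6 → 1 → 4: 11 + 2 = 13
6 → 3 → 1 → 4: 7 + 7 + 2 = 16
Best route has total 13.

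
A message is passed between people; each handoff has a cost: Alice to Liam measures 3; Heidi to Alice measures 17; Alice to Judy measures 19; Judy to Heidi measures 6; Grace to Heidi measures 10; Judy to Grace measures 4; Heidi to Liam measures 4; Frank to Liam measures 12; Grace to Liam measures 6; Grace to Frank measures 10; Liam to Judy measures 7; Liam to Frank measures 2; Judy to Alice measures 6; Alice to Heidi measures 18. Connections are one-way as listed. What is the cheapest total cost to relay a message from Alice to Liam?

A few of the Alice→Liam routes:
Alice-Judy-Heidi-Liam: 19 + 6 + 4 = 29
Alice-Heidi-Liam: 18 + 4 = 22
Alice-Liam: 3
Shortest: 3.

3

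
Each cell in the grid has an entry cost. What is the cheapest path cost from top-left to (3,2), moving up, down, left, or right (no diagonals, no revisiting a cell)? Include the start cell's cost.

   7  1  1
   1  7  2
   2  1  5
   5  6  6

Best path: [0,0] -> [0,1] -> [0,2] -> [1,2] -> [2,2] -> [3,2]
Cost: 7 + 1 + 1 + 2 + 5 + 6 = 22

22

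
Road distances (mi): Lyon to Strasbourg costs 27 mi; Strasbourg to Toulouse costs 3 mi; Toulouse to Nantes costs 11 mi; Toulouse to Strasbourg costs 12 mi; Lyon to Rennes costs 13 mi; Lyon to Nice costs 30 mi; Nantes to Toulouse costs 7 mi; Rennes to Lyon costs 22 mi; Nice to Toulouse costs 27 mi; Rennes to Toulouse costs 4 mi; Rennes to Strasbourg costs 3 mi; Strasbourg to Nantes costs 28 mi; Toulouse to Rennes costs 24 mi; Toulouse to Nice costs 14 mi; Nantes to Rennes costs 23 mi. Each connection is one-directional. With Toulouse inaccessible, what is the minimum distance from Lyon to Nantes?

Routes from Lyon to Nantes avoiding Toulouse:
Lyon - Strasbourg - Nantes: 27 + 28 = 55
Lyon - Rennes - Strasbourg - Nantes: 13 + 3 + 28 = 44
The minimum is 44 mi.

44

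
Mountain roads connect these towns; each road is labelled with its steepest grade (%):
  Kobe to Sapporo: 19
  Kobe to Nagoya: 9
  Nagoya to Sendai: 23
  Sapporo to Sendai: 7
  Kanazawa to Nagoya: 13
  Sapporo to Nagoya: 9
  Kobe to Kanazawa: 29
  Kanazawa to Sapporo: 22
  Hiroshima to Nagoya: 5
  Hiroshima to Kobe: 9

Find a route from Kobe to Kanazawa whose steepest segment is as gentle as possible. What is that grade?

A few of the Kobe→Kanazawa routes:
Kobe - Sapporo - Nagoya - Kanazawa: max(19, 9, 13) = 19
Kobe - Nagoya - Kanazawa: max(9, 13) = 13
Kobe - Hiroshima - Nagoya - Kanazawa: max(9, 5, 13) = 13
Kobe - Nagoya - Sapporo - Kanazawa: max(9, 9, 22) = 22
Smallest bottleneck: 13%.

13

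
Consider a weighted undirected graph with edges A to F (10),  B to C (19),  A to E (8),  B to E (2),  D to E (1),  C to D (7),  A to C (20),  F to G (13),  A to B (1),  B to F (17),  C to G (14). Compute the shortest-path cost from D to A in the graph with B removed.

9

Paths from D to A avoiding B:
D - C - G - F - A: 7 + 14 + 13 + 10 = 44
D - E - A: 1 + 8 = 9
D - C - A: 7 + 20 = 27
The minimum is 9.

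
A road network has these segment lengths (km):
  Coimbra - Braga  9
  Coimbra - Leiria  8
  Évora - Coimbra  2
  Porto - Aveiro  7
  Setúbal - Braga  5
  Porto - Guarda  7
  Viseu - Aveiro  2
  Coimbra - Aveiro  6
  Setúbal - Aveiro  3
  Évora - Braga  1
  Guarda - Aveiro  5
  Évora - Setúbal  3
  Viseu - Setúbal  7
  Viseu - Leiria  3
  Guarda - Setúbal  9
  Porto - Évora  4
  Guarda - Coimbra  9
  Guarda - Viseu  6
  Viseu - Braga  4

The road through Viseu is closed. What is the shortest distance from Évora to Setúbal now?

Comparing a few candidate routes:
Évora→Braga→Setúbal: 1 + 5 = 6
Évora→Porto→Aveiro→Setúbal: 4 + 7 + 3 = 14
Évora→Coimbra→Aveiro→Setúbal: 2 + 6 + 3 = 11
Évora→Setúbal: 3
Shortest: 3 km.

3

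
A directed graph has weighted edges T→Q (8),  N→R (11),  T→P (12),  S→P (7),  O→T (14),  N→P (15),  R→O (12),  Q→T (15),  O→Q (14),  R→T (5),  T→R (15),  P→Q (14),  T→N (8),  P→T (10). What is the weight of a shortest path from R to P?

A few of the R→P routes:
R -> O -> T -> N -> P: 12 + 14 + 8 + 15 = 49
R -> T -> N -> P: 5 + 8 + 15 = 28
R -> T -> P: 5 + 12 = 17
R -> O -> T -> P: 12 + 14 + 12 = 38
R -> O -> Q -> T -> P: 12 + 14 + 15 + 12 = 53
Shortest: 17.

17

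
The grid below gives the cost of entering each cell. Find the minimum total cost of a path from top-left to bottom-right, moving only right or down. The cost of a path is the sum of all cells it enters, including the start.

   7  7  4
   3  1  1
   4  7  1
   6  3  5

Path r0c0 r1c0 r1c1 r1c2 r2c2 r3c2: 7 + 3 + 1 + 1 + 1 + 5 = 18.

18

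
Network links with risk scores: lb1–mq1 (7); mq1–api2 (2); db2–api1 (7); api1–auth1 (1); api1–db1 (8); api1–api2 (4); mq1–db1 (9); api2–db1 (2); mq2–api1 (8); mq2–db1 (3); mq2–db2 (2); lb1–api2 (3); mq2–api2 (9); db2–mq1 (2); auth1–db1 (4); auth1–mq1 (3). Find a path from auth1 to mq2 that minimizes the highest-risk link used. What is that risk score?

3

A few of the auth1→mq2 routes:
auth1→mq1→db2→mq2: max(3, 2, 2) = 3
auth1→db1→api2→mq1→db2→mq2: max(4, 2, 2, 2, 2) = 4
auth1→mq1→api2→db1→mq2: max(3, 2, 2, 3) = 3
Best route has worst link 3.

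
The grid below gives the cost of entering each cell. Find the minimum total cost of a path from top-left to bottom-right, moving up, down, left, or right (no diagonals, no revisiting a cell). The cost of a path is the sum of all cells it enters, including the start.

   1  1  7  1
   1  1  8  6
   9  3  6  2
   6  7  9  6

One optimal route is r0c0 -> r0c1 -> r1c1 -> r2c1 -> r2c2 -> r2c3 -> r3c3.
Its cost is 1 + 1 + 1 + 3 + 6 + 2 + 6 = 20.

20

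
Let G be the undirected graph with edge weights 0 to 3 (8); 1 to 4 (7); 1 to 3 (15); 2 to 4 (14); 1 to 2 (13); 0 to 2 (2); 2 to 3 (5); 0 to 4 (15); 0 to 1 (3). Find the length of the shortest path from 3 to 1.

Some routes from 3 to 1:
3 -> 0 -> 1: 8 + 3 = 11
3 -> 2 -> 1: 5 + 13 = 18
3 -> 2 -> 4 -> 1: 5 + 14 + 7 = 26
3 -> 2 -> 0 -> 1: 5 + 2 + 3 = 10
3 -> 1: 15
3 -> 0 -> 2 -> 1: 8 + 2 + 13 = 23
Shortest: 10.

10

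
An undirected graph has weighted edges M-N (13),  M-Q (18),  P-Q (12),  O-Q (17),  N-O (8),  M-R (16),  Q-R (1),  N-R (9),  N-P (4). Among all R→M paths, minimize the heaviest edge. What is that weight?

13

Some routes from R to M:
R -> N -> P -> Q -> M: max(9, 4, 12, 18) = 18
R -> N -> M: max(9, 13) = 13
R -> M: max(16) = 16
R -> Q -> P -> N -> M: max(1, 12, 4, 13) = 13
R -> N -> O -> Q -> M: max(9, 8, 17, 18) = 18
R -> Q -> O -> N -> M: max(1, 17, 8, 13) = 17
Smallest bottleneck: 13.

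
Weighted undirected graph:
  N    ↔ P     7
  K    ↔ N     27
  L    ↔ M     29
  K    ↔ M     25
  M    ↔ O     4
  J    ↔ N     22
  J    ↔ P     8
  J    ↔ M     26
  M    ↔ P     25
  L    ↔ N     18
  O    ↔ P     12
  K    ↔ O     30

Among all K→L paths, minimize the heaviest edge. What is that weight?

Comparing a few candidate routes:
K→M→O→P→J→N→L: max(25, 4, 12, 8, 22, 18) = 25
K→M→O→P→N→L: max(25, 4, 12, 7, 18) = 25
K→M→J→P→N→L: max(25, 26, 8, 7, 18) = 26
K→M→P→J→N→L: max(25, 25, 8, 22, 18) = 25
K→M→P→N→L: max(25, 25, 7, 18) = 25
The minimum achievable maximum is 25.

25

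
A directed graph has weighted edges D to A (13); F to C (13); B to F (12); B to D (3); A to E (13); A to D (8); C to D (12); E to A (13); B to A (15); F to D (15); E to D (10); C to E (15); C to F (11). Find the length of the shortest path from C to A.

Candidate routes:
C-D-A: 12 + 13 = 25
C-E-D-A: 15 + 10 + 13 = 38
C-E-A: 15 + 13 = 28
C-F-D-A: 11 + 15 + 13 = 39
The minimum is 25.

25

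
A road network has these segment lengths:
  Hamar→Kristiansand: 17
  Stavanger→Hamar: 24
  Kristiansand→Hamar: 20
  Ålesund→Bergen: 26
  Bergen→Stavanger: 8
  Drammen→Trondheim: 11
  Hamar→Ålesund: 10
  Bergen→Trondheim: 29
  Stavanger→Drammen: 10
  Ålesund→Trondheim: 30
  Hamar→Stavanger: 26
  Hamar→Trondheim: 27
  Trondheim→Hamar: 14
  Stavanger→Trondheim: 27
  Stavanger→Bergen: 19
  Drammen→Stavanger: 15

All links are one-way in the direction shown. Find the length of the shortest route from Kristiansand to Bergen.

Candidate routes:
Kristiansand -> Hamar -> Ålesund -> Bergen: 20 + 10 + 26 = 56
Kristiansand -> Hamar -> Stavanger -> Bergen: 20 + 26 + 19 = 65
The minimum is 56.

56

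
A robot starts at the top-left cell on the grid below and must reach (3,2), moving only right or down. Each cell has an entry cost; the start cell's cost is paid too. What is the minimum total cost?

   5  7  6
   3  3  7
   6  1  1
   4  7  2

15

One optimal route is r0c0 → r1c0 → r1c1 → r2c1 → r2c2 → r3c2.
Its cost is 5 + 3 + 3 + 1 + 1 + 2 = 15.
(Top row then right column would cost 28.)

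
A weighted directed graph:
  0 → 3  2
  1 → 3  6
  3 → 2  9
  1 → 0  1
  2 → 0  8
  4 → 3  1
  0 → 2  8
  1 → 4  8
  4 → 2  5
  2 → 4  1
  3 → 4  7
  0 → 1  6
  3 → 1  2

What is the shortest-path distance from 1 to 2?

9

Comparing a few candidate routes:
1 - 3 - 4 - 2: 6 + 7 + 5 = 18
1 - 0 - 3 - 2: 1 + 2 + 9 = 12
1 - 0 - 3 - 4 - 2: 1 + 2 + 7 + 5 = 15
1 - 3 - 2: 6 + 9 = 15
1 - 0 - 2: 1 + 8 = 9
1 - 4 - 2: 8 + 5 = 13
Shortest: 9.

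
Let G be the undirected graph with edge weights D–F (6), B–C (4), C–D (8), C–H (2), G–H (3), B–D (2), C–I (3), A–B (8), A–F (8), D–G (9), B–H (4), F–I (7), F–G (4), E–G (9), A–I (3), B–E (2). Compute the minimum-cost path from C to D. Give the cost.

A few of the C→D routes:
C → B → D: 4 + 2 = 6
C → H → G → F → D: 2 + 3 + 4 + 6 = 15
C → H → G → D: 2 + 3 + 9 = 14
C → H → B → D: 2 + 4 + 2 = 8
C → D: 8
The minimum is 6.

6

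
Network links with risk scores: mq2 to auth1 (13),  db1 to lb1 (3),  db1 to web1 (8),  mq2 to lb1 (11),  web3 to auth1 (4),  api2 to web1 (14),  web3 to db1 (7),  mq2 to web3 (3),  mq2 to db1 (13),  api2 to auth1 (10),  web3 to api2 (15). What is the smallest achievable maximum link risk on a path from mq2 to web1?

8

Checking several routes:
mq2 - lb1 - db1 - web1: max(11, 3, 8) = 11
mq2 - db1 - web1: max(13, 8) = 13
mq2 - lb1 - db1 - web3 - auth1 - api2 - web1: max(11, 3, 7, 4, 10, 14) = 14
mq2 - auth1 - web3 - db1 - web1: max(13, 4, 7, 8) = 13
mq2 - web3 - db1 - web1: max(3, 7, 8) = 8
The minimum achievable maximum is 8.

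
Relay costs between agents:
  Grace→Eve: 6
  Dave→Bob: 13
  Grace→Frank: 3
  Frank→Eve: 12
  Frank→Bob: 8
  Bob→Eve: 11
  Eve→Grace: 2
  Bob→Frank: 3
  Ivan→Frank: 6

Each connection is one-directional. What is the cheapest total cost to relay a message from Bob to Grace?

Candidate routes:
Bob-Eve-Grace: 11 + 2 = 13
Bob-Frank-Eve-Grace: 3 + 12 + 2 = 17
Best route has total 13.

13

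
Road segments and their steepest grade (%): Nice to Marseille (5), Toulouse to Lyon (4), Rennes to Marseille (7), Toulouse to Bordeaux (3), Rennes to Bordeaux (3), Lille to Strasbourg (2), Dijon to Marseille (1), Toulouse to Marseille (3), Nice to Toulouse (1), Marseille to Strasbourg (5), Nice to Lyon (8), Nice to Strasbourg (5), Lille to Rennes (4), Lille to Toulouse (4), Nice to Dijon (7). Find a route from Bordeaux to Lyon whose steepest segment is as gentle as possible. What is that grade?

Some routes from Bordeaux to Lyon:
Bordeaux - Rennes - Lille - Strasbourg - Nice - Marseille - Toulouse - Lyon: max(3, 4, 2, 5, 5, 3, 4) = 5
Bordeaux - Toulouse - Lyon: max(3, 4) = 4
Bordeaux - Rennes - Lille - Toulouse - Lyon: max(3, 4, 4, 4) = 4
Smallest bottleneck: 4%.

4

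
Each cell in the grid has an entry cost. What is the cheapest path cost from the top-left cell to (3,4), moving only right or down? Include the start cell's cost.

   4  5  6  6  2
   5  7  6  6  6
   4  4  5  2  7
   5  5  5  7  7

Take (0,0) → (1,0) → (2,0) → (2,1) → (2,2) → (2,3) → (2,4) → (3,4) for a total of 4 + 5 + 4 + 4 + 5 + 2 + 7 + 7 = 38.
For comparison, the top-then-right route costs 43.

38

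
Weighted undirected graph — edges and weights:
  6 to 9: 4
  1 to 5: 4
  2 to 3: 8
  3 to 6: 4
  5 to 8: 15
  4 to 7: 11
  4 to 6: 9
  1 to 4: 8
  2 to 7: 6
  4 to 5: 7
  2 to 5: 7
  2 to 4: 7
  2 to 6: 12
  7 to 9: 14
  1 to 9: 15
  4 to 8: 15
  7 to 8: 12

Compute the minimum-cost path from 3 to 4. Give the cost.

13

Comparing a few candidate routes:
3→6→4: 4 + 9 = 13
3→2→5→4: 8 + 7 + 7 = 22
3→6→2→4: 4 + 12 + 7 = 23
3→2→4: 8 + 7 = 15
3→2→5→1→4: 8 + 7 + 4 + 8 = 27
3→2→7→4: 8 + 6 + 11 = 25
Shortest: 13.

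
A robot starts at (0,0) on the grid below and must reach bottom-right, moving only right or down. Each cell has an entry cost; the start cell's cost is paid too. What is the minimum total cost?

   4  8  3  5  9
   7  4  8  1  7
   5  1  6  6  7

34

Best path: r0c0 -> r0c1 -> r0c2 -> r0c3 -> r1c3 -> r2c3 -> r2c4
Cost: 4 + 8 + 3 + 5 + 1 + 6 + 7 = 34
For comparison, the top-then-right route costs 43.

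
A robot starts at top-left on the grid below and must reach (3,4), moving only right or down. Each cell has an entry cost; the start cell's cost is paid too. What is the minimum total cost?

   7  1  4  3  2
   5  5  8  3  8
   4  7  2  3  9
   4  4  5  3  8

32

One optimal route is r0c0 → r0c1 → r0c2 → r0c3 → r1c3 → r2c3 → r3c3 → r3c4.
Its cost is 7 + 1 + 4 + 3 + 3 + 3 + 3 + 8 = 32.
For comparison, the top-then-right route costs 42.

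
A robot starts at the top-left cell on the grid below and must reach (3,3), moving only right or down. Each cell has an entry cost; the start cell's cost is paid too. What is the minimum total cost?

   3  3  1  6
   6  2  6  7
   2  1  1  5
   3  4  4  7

21

Best path: (0,0) → (0,1) → (1,1) → (2,1) → (2,2) → (3,2) → (3,3)
Cost: 3 + 3 + 2 + 1 + 1 + 4 + 7 = 21
For comparison, the top-then-right route costs 32.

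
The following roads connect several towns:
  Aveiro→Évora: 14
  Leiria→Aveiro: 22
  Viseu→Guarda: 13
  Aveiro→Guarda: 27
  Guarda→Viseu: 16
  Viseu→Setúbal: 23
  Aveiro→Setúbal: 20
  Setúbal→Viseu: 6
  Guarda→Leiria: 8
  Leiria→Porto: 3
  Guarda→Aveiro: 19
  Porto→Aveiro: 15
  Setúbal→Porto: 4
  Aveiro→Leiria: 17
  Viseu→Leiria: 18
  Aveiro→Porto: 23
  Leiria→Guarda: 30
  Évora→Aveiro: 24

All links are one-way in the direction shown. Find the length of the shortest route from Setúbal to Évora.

Comparing a few candidate routes:
Setúbal -> Viseu -> Guarda -> Leiria -> Porto -> Aveiro -> Évora: 6 + 13 + 8 + 3 + 15 + 14 = 59
Setúbal -> Viseu -> Leiria -> Aveiro -> Évora: 6 + 18 + 22 + 14 = 60
Setúbal -> Porto -> Aveiro -> Évora: 4 + 15 + 14 = 33
Setúbal -> Viseu -> Leiria -> Porto -> Aveiro -> Évora: 6 + 18 + 3 + 15 + 14 = 56
Setúbal -> Viseu -> Guarda -> Leiria -> Aveiro -> Évora: 6 + 13 + 8 + 22 + 14 = 63
Setúbal -> Viseu -> Guarda -> Aveiro -> Évora: 6 + 13 + 19 + 14 = 52
Best route has total 33.

33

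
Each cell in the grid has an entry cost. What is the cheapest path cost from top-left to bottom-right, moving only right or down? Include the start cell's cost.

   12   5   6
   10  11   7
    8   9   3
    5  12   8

Best path: [0,0] [0,1] [0,2] [1,2] [2,2] [3,2]
Cost: 12 + 5 + 6 + 7 + 3 + 8 = 41

41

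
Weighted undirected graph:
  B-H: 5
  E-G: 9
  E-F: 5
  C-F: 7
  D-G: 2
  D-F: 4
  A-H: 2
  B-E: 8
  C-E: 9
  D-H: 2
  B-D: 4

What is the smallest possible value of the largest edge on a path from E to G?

5

Checking several routes:
E→B→H→D→G: max(8, 5, 2, 2) = 8
E→G: max(9) = 9
E→B→D→G: max(8, 4, 2) = 8
E→F→D→G: max(5, 4, 2) = 5
Smallest bottleneck: 5.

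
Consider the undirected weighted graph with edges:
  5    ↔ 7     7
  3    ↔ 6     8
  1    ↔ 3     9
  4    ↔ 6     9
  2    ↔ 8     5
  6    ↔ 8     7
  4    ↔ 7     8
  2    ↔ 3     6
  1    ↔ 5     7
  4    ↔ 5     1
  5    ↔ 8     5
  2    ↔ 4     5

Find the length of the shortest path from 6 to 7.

Checking several routes:
6→8→5→7: 7 + 5 + 7 = 19
6→8→5→4→7: 7 + 5 + 1 + 8 = 21
6→4→5→7: 9 + 1 + 7 = 17
6→8→2→4→7: 7 + 5 + 5 + 8 = 25
6→8→2→4→5→7: 7 + 5 + 5 + 1 + 7 = 25
6→4→7: 9 + 8 = 17
Shortest: 17.

17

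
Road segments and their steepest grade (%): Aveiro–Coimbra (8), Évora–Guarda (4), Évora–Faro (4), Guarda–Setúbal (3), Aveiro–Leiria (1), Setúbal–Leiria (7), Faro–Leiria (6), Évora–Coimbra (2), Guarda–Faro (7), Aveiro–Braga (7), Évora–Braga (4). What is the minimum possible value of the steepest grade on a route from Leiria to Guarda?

Checking several routes:
Leiria -> Aveiro -> Braga -> Évora -> Faro -> Guarda: max(1, 7, 4, 4, 7) = 7
Leiria -> Aveiro -> Braga -> Évora -> Guarda: max(1, 7, 4, 4) = 7
Leiria -> Faro -> Évora -> Guarda: max(6, 4, 4) = 6
Leiria -> Setúbal -> Guarda: max(7, 3) = 7
Best route has worst link 6%.

6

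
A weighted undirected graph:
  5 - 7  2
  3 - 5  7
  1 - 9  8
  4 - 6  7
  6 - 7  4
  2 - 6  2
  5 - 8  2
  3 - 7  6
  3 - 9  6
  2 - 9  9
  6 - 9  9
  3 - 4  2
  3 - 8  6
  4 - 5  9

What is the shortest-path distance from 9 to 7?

A few of the 9→7 routes:
9 -> 3 -> 5 -> 7: 6 + 7 + 2 = 15
9 -> 3 -> 4 -> 5 -> 7: 6 + 2 + 9 + 2 = 19
9 -> 3 -> 8 -> 5 -> 7: 6 + 6 + 2 + 2 = 16
9 -> 6 -> 7: 9 + 4 = 13
9 -> 2 -> 6 -> 7: 9 + 2 + 4 = 15
9 -> 3 -> 7: 6 + 6 = 12
The minimum is 12.

12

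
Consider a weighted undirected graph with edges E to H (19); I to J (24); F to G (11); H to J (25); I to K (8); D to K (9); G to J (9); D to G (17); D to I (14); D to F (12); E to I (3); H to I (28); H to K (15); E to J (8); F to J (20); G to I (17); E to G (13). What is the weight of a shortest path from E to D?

17

Checking several routes:
E→G→F→D: 13 + 11 + 12 = 36
E→I→D: 3 + 14 = 17
E→I→G→D: 3 + 17 + 17 = 37
E→J→G→D: 8 + 9 + 17 = 34
E→I→K→D: 3 + 8 + 9 = 20
E→G→D: 13 + 17 = 30
Best route has total 17.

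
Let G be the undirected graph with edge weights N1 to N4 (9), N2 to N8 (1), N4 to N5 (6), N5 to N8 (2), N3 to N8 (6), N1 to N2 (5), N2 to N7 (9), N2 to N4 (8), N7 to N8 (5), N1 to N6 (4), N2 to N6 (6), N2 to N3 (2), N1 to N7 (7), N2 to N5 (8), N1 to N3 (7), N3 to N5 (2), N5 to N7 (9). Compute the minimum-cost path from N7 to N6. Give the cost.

Some routes from N7 to N6:
N7→N8→N2→N1→N6: 5 + 1 + 5 + 4 = 15
N7→N1→N6: 7 + 4 = 11
N7→N2→N6: 9 + 6 = 15
N7→N8→N2→N6: 5 + 1 + 6 = 12
Best route has total 11.

11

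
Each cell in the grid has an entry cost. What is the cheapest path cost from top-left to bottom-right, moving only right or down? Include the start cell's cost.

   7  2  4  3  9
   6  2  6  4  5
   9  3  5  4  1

24

Path [0,0]→[0,1]→[1,1]→[2,1]→[2,2]→[2,3]→[2,4]: 7 + 2 + 2 + 3 + 5 + 4 + 1 = 24.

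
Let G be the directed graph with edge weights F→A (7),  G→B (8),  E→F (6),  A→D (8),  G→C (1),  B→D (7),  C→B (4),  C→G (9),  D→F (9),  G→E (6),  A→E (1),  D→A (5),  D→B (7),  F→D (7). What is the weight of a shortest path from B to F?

Paths from B to F:
B-D-F: 7 + 9 = 16
B-D-A-E-F: 7 + 5 + 1 + 6 = 19
Shortest: 16.

16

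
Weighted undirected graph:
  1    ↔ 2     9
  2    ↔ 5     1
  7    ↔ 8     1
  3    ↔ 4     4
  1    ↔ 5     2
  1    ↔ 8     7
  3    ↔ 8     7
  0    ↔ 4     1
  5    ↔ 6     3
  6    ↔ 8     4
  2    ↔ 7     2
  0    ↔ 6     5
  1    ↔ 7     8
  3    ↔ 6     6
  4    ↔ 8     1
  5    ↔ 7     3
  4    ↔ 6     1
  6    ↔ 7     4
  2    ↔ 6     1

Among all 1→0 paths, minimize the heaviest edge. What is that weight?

A few of the 1→0 routes:
1 - 5 - 2 - 7 - 8 - 4 - 0: max(2, 1, 2, 1, 1, 1) = 2
1 - 5 - 6 - 4 - 0: max(2, 3, 1, 1) = 3
1 - 5 - 2 - 6 - 4 - 0: max(2, 1, 1, 1, 1) = 2
The minimum achievable maximum is 2.

2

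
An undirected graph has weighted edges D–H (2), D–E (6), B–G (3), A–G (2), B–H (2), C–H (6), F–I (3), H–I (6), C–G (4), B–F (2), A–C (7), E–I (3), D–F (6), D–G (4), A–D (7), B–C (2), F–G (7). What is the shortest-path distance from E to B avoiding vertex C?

8

Checking several routes:
E→I→F→B: 3 + 3 + 2 = 8
E→I→H→B: 3 + 6 + 2 = 11
E→D→F→B: 6 + 6 + 2 = 14
E→D→H→B: 6 + 2 + 2 = 10
E→D→G→B: 6 + 4 + 3 = 13
Best route has total 8.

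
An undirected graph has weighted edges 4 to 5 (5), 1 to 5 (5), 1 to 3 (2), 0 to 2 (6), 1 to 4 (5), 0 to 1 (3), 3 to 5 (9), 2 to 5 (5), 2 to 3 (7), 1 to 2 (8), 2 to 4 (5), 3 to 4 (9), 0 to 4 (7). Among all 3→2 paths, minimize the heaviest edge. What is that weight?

Comparing a few candidate routes:
3-1-0-2: max(2, 3, 6) = 6
3-1-5-2: max(2, 5, 5) = 5
3-1-4-2: max(2, 5, 5) = 5
3-1-4-5-2: max(2, 5, 5, 5) = 5
3-1-5-4-2: max(2, 5, 5, 5) = 5
The minimum achievable maximum is 5.

5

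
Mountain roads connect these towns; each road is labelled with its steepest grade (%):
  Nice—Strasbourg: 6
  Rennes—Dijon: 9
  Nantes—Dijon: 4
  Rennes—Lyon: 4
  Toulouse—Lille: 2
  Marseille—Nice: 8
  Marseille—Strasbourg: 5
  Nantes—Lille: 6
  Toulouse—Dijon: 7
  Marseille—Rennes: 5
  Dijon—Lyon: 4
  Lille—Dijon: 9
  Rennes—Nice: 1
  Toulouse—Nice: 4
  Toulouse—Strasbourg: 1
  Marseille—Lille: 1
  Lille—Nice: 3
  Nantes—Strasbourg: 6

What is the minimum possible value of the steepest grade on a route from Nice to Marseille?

Checking several routes:
Nice → Rennes → Marseille: max(1, 5) = 5
Nice → Toulouse → Strasbourg → Marseille: max(4, 1, 5) = 5
Nice → Lille → Marseille: max(3, 1) = 3
Nice → Toulouse → Lille → Marseille: max(4, 2, 1) = 4
The minimum achievable maximum is 3%.

3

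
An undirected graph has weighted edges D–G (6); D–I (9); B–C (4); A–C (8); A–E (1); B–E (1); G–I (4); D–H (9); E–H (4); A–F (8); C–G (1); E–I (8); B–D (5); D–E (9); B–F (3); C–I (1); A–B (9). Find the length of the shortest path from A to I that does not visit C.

9

Some routes from A to I avoiding C:
A -> E -> B -> D -> G -> I: 1 + 1 + 5 + 6 + 4 = 17
A -> E -> B -> D -> I: 1 + 1 + 5 + 9 = 16
A -> E -> I: 1 + 8 = 9
The minimum is 9.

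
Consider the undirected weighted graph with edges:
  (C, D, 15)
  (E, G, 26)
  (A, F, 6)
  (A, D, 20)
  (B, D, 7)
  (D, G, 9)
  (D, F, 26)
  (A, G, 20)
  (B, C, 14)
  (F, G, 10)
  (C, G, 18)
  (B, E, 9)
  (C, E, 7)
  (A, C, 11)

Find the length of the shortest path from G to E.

Checking several routes:
G-C-E: 18 + 7 = 25
G-D-C-E: 9 + 15 + 7 = 31
G-D-B-E: 9 + 7 + 9 = 25
G-E: 26
Best route has total 25.

25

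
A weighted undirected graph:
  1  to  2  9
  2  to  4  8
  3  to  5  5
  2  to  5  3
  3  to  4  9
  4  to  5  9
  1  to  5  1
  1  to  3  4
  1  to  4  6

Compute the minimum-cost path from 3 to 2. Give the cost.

8

Comparing a few candidate routes:
3-1-5-2: 4 + 1 + 3 = 8
3-1-2: 4 + 9 = 13
3-5-1-2: 5 + 1 + 9 = 15
3-5-2: 5 + 3 = 8
Shortest: 8.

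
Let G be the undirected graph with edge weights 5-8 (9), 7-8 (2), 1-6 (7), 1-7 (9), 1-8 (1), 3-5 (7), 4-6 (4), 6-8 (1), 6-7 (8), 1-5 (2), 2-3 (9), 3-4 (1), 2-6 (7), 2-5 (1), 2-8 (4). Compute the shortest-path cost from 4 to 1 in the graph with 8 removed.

10

Checking several routes:
4 -> 3 -> 2 -> 5 -> 1: 1 + 9 + 1 + 2 = 13
4 -> 6 -> 2 -> 5 -> 1: 4 + 7 + 1 + 2 = 14
4 -> 3 -> 5 -> 1: 1 + 7 + 2 = 10
4 -> 6 -> 7 -> 1: 4 + 8 + 9 = 21
4 -> 6 -> 1: 4 + 7 = 11
The minimum is 10.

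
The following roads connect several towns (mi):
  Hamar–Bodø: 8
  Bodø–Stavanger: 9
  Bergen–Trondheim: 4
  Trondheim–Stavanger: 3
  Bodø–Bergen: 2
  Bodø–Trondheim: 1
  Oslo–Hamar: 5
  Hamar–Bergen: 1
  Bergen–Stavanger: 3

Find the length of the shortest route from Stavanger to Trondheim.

3

Comparing a few candidate routes:
Stavanger -> Bergen -> Bodø -> Trondheim: 3 + 2 + 1 = 6
Stavanger -> Bodø -> Trondheim: 9 + 1 = 10
Stavanger -> Trondheim: 3
Stavanger -> Bergen -> Trondheim: 3 + 4 = 7
Shortest: 3 mi.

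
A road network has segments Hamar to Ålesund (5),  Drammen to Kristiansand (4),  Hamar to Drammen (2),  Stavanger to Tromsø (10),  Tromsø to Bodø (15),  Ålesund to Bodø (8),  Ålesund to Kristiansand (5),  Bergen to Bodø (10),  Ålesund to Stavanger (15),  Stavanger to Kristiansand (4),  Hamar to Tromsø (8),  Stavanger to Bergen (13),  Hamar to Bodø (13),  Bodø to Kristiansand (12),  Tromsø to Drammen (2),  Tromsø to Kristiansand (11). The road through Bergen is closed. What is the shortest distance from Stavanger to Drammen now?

8

Some routes from Stavanger to Drammen avoiding Bergen:
Stavanger-Kristiansand-Tromsø-Drammen: 4 + 11 + 2 = 17
Stavanger-Tromsø-Drammen: 10 + 2 = 12
Stavanger-Kristiansand-Ålesund-Hamar-Drammen: 4 + 5 + 5 + 2 = 16
Stavanger-Kristiansand-Drammen: 4 + 4 = 8
The minimum is 8 mi.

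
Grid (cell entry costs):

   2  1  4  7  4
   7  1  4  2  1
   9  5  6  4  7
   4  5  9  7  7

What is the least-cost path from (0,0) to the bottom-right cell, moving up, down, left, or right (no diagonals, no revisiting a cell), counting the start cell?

25

Best path: r0c0 -> r0c1 -> r1c1 -> r1c2 -> r1c3 -> r1c4 -> r2c4 -> r3c4
Cost: 2 + 1 + 1 + 4 + 2 + 1 + 7 + 7 = 25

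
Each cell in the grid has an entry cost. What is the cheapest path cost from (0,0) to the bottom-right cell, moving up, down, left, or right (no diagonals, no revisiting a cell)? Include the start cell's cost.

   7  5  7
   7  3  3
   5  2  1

18

Cheapest: [0,0] → [0,1] → [1,1] → [2,1] → [2,2]
  7 + 5 + 3 + 2 + 1 = 18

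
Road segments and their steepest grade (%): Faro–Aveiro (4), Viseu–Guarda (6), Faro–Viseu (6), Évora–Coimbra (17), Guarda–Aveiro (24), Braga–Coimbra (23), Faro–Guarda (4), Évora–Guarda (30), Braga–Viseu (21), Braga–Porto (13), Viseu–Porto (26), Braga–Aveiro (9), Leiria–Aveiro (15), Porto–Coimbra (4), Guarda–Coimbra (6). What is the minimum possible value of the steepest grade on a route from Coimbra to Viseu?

Comparing a few candidate routes:
Coimbra→Guarda→Faro→Viseu: max(6, 4, 6) = 6
Coimbra→Porto→Braga→Aveiro→Faro→Viseu: max(4, 13, 9, 4, 6) = 13
Coimbra→Porto→Braga→Aveiro→Faro→Guarda→Viseu: max(4, 13, 9, 4, 4, 6) = 13
Coimbra→Guarda→Viseu: max(6, 6) = 6
The minimum achievable maximum is 6%.

6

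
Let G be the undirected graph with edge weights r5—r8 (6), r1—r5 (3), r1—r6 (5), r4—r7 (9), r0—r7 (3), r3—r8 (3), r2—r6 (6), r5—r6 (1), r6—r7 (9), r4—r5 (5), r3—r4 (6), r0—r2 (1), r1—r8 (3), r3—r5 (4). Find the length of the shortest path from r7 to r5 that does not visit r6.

14

Candidate routes:
r7-r4-r5: 9 + 5 = 14
r7-r4-r3-r8-r5: 9 + 6 + 3 + 6 = 24
r7-r4-r3-r5: 9 + 6 + 4 = 19
r7-r4-r3-r8-r1-r5: 9 + 6 + 3 + 3 + 3 = 24
The minimum is 14.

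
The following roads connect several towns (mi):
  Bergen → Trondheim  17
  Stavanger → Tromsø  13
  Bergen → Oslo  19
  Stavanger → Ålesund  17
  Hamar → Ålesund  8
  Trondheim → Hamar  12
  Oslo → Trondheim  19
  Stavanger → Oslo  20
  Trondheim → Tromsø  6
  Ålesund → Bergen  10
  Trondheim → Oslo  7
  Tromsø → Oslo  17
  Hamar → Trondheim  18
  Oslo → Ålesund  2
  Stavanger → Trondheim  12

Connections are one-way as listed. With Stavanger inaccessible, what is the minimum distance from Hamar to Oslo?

25

Checking several routes:
Hamar→Ålesund→Bergen→Oslo: 8 + 10 + 19 = 37
Hamar→Trondheim→Tromsø→Oslo: 18 + 6 + 17 = 41
Hamar→Trondheim→Oslo: 18 + 7 = 25
The minimum is 25 mi.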